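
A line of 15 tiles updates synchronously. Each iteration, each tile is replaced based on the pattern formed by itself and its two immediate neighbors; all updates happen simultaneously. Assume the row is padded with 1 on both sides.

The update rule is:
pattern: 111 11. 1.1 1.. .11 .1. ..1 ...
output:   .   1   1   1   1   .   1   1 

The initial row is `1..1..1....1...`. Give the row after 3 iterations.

111....1111.111

111.11.1111.111
..111111..111..
111....1111.111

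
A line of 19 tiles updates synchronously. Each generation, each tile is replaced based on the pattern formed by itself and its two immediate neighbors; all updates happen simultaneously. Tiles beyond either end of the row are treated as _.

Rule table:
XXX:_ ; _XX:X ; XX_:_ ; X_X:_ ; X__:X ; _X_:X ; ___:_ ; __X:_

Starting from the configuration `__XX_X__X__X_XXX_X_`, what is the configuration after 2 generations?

__XX_X__X__X_XX__X_

__X__XX_XX_X_X___XX
__XX_X__X__X_XX__X_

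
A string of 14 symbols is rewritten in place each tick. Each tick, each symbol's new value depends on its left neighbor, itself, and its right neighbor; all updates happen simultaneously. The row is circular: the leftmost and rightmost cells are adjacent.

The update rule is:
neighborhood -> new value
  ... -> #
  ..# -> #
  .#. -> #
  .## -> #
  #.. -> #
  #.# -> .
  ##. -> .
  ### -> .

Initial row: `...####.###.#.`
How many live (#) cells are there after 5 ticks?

####....#...##
....#########.
#####........#
.....#########
######........
count of #: 6

6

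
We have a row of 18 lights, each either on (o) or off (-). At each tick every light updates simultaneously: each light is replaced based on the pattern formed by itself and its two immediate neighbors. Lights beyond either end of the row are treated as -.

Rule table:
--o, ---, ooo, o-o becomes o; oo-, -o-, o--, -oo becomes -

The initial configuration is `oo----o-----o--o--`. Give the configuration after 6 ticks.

---ooo--oooo--o--o
ooo-o--o-oo--o--o-
-o-o--o-o---o--o--
o-o--o-o--oo--o--o
-o--o-o--o---o--o-
o--o-o--o--oo--o--

o--o-o--o--oo--o--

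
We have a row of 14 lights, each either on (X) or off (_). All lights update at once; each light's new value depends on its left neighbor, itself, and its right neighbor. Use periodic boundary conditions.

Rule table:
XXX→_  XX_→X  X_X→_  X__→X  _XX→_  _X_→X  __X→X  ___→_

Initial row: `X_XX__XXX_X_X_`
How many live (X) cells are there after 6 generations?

9

generation 1: X__XXX__X_X_X_
generation 2: XXX__XXXX_X_X_
generation 3: __XXX___X_X_X_
generation 4: _X__XX_XX_X_XX
generation 5: _XXX_X__X_X__X
generation 6: ___X_XXXX_XXXX
count of X: 9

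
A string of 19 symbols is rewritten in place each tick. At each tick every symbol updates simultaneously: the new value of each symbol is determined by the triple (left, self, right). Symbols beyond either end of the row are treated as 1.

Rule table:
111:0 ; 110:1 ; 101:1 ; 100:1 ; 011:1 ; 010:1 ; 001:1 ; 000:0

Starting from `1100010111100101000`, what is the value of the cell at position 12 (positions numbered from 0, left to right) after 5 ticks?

1

0110111100111111101
1111100111100000111
0000111100110001100
1001100111111011111
1111111100001110000
position 12 holds 1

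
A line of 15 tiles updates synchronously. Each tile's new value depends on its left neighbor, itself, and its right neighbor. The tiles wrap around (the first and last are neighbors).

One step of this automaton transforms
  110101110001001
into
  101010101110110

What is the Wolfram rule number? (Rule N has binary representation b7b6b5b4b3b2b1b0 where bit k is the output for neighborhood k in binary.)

179

position 0: 111 → 1  (bit 7 = 1)
position 1: 110 → 0  (bit 6 = 0)
position 2: 101 → 1  (bit 5 = 1)
position 8: 100 → 1  (bit 4 = 1)
position 5: 011 → 0  (bit 3 = 0)
position 3: 010 → 0  (bit 2 = 0)
position 10: 001 → 1  (bit 1 = 1)
position 9: 000 → 1  (bit 0 = 1)
bits b7..b0 = 10110011 = 179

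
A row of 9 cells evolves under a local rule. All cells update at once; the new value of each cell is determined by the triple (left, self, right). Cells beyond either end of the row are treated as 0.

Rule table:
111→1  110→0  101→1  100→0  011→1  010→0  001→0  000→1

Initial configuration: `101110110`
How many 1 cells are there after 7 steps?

step 1: 011101100
step 2: 011011001
step 3: 010110000
step 4: 001100111
step 5: 101000110
step 6: 010010100
step 7: 000001001
count of 1: 2

2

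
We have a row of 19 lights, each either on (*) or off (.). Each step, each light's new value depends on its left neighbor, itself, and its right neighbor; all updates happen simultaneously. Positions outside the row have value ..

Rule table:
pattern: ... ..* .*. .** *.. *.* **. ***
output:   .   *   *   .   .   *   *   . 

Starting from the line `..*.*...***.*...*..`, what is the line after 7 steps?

.****..*..***..**..
*...*.**.*..*.*.*..
*..***.***.******..
*.*..**..**.....*..
***.*.*.*.*....**..
..*********...*.*..
.*........*..****..

.*........*..****..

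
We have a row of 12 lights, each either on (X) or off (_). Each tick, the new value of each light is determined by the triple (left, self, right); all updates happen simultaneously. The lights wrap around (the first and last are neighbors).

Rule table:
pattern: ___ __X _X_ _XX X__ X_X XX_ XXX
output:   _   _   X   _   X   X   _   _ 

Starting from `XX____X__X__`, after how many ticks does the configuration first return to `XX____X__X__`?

__X___XX_XX_
__XX____X__X
X___X___XX_X
_X__XX____X_
_XX___X___XX
X__X__XX____
XX_XX___X___
__X__X__XX__
__XX_XX___X_
____X__X__XX
X___XX_XX___
XX____X__X__

12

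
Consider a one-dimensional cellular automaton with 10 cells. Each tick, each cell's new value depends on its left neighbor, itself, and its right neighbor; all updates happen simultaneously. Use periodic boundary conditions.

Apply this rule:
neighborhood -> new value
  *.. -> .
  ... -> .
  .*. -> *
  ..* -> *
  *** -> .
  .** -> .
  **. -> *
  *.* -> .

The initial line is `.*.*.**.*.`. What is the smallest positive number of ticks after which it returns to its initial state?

**.*..*.*.
.*.*.**.*.

2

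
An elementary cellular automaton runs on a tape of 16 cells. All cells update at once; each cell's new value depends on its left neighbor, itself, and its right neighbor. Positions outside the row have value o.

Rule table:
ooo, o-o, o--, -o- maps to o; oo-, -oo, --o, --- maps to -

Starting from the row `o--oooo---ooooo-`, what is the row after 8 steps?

ooooo-ooo--oooo-

-o--oo-o---ooo-o
ooo---ooo---o-o-
oo-o---o-o--oooo
o-ooo--oooo--ooo
-o-o-o--oo-o--oo
ooooooo---ooo--o
oooooo-o---o-o--
ooooo-ooo--oooo-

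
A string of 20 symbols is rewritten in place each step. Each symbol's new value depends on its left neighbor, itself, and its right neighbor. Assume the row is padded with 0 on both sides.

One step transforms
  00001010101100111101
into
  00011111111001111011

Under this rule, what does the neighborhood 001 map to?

1

At position 3 the neighborhood is 001; the next row has 1 there.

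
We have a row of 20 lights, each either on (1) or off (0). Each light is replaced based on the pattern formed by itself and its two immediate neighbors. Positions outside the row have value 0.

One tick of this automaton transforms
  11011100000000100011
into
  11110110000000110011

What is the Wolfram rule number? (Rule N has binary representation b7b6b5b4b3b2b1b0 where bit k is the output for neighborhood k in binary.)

124

position 4: 111 → 0  (bit 7 = 0)
position 1: 110 → 1  (bit 6 = 1)
position 2: 101 → 1  (bit 5 = 1)
position 6: 100 → 1  (bit 4 = 1)
position 0: 011 → 1  (bit 3 = 1)
position 14: 010 → 1  (bit 2 = 1)
position 13: 001 → 0  (bit 1 = 0)
position 7: 000 → 0  (bit 0 = 0)
bits b7..b0 = 01111100 = 124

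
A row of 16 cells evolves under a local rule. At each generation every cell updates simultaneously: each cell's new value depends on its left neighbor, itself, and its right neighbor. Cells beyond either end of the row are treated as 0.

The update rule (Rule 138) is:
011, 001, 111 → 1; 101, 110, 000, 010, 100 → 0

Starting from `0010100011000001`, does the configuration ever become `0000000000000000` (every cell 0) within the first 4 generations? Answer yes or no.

no

0100000110000010
1000001100000100
0000011000001000
0000110000010000
generation 4 is 0000110000010000, still not uniform 0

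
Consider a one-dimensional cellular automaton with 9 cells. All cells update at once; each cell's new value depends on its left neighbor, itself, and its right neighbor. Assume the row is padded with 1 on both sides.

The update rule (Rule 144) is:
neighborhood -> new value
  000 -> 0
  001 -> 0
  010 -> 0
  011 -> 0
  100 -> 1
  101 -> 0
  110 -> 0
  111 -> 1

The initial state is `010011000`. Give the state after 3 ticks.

001000100
100100010
010010000

010010000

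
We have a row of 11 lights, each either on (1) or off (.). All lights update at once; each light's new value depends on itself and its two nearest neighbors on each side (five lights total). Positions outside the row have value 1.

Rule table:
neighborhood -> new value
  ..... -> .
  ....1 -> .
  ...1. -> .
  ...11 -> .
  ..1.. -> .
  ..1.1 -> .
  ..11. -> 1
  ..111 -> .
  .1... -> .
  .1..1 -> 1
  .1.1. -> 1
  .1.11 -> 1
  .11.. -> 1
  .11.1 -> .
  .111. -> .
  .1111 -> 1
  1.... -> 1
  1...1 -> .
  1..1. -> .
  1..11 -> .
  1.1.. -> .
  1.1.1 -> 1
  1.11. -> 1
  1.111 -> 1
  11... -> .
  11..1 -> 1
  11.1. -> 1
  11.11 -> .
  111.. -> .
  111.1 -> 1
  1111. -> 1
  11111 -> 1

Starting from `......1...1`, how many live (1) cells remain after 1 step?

1

step 1: .1.........
count of 1: 1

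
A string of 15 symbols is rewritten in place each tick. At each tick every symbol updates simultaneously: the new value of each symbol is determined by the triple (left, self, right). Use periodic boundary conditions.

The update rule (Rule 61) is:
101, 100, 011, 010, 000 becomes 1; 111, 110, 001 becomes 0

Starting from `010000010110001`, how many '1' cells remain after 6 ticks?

tick 1: 111111011101101
tick 2: 000000110011011
tick 3: 111110101010110
tick 4: 100001111111101
tick 5: 011101000000011
tick 6: 110011111111010
count of 1: 11

11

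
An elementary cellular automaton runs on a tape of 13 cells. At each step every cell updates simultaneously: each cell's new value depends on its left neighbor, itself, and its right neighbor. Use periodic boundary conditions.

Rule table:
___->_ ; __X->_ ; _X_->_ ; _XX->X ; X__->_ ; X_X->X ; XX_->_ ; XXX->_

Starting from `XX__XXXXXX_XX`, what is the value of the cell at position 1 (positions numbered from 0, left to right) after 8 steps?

_

____X_____XX_
__________X__
_____________
_____________  (fixed point — unchanged through step 8)
position 1 holds _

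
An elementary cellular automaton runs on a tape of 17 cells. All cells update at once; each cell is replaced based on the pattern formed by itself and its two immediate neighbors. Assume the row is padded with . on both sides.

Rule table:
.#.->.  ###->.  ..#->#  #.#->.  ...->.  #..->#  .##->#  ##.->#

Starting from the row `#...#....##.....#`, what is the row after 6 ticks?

...#...##..#..##.

tick 1: .#.#.#..####...#.
tick 2: #.....###..##.#.#
tick 3: .#...##.#####....
tick 4: #.#.###.#...##...
tick 5: ....#.#..#.####..
tick 6: ...#...##..#..##.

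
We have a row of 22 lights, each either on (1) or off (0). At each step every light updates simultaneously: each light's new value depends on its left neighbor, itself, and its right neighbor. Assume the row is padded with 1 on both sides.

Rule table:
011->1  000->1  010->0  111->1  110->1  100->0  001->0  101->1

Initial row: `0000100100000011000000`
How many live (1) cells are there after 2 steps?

20

0110000001111011011110
1110111101111111111111
count of 1: 20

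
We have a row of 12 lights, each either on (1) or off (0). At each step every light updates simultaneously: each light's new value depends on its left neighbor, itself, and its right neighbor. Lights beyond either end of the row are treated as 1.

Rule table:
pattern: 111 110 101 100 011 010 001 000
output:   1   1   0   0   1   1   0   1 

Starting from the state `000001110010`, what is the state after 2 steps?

011101110010
011101110010

011101110010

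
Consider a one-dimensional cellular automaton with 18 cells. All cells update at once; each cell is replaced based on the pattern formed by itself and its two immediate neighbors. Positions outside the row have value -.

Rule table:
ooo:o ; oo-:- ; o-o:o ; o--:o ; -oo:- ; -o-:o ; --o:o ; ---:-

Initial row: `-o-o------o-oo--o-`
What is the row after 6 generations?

o--ooo-oo-ooo-oo-o

ooooo----ooo--oooo
-ooo-o--o-o-oo-oo-
o-o-oooooooo--o--o
oooo-oooooo-oooooo
-oo-o-oooo-o-oooo-
o--ooo-oo-ooo-oo-o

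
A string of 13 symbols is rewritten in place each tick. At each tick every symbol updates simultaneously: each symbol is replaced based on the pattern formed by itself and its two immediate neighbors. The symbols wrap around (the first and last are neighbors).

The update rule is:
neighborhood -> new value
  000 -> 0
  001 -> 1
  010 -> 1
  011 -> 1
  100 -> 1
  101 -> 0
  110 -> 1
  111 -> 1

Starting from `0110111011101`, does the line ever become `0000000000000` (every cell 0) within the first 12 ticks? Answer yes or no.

0110111011101  (fixed point — unchanged through tick 12)
tick 12 is 0110111011101, still not uniform 0

no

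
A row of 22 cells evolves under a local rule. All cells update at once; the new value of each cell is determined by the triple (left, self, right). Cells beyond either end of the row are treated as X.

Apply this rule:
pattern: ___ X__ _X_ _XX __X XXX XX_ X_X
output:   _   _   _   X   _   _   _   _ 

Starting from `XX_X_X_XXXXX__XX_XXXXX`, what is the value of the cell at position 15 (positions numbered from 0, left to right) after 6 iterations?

_______X______X__X____
______________________
______________________  (fixed point — unchanged through iteration 6)
position 15 holds _

_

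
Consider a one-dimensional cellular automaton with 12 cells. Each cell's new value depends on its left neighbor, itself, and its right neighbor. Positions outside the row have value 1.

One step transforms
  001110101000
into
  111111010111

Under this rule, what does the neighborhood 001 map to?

At position 1 the neighborhood is 001; the next row has 1 there.

1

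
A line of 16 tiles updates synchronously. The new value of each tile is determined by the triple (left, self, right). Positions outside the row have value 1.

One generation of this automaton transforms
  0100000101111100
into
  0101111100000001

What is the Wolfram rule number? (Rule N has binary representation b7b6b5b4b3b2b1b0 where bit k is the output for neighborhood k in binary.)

7

position 10: 111 → 0  (bit 7 = 0)
position 13: 110 → 0  (bit 6 = 0)
position 0: 101 → 0  (bit 5 = 0)
position 2: 100 → 0  (bit 4 = 0)
position 9: 011 → 0  (bit 3 = 0)
position 1: 010 → 1  (bit 2 = 1)
position 6: 001 → 1  (bit 1 = 1)
position 3: 000 → 1  (bit 0 = 1)
bits b7..b0 = 00000111 = 7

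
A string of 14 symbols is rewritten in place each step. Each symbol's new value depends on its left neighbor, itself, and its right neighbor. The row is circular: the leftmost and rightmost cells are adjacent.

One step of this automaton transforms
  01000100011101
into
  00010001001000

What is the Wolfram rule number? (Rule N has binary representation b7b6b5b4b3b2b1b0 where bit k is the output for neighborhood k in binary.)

129

position 10: 111 → 1  (bit 7 = 1)
position 11: 110 → 0  (bit 6 = 0)
position 0: 101 → 0  (bit 5 = 0)
position 2: 100 → 0  (bit 4 = 0)
position 9: 011 → 0  (bit 3 = 0)
position 1: 010 → 0  (bit 2 = 0)
position 4: 001 → 0  (bit 1 = 0)
position 3: 000 → 1  (bit 0 = 1)
bits b7..b0 = 10000001 = 129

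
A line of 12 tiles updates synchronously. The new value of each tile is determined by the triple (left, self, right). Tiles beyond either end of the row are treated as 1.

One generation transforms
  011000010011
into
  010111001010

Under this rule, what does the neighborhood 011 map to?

1

At position 1 the neighborhood is 011; the next row has 1 there.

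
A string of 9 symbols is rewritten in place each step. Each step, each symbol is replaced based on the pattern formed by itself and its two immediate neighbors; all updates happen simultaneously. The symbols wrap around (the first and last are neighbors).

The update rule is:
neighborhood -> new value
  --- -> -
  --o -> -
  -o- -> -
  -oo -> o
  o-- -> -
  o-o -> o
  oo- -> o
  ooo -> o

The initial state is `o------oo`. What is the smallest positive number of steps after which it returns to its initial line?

1

o------oo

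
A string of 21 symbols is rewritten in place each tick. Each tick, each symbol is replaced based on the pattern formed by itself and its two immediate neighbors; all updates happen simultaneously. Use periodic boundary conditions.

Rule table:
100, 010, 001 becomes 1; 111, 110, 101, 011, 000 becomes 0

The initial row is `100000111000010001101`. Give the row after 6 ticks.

010001000100111010000
111011101111000011000
000000000000100100101
100000000001111111101
010000000010000000000
111000000111000000000

111000000111000000000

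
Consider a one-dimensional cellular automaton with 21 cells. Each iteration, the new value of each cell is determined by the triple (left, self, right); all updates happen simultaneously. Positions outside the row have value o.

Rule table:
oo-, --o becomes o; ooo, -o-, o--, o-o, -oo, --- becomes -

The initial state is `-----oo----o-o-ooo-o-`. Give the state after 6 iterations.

iteration 1: ----o-o---o------o---
iteration 2: ---o-----o------o---o
iteration 3: --o-----o------o---o-
iteration 4: -o-----o------o---o--
iteration 5: ------o------o---o--o
iteration 6: -----o------o---o--o-

-----o------o---o--o-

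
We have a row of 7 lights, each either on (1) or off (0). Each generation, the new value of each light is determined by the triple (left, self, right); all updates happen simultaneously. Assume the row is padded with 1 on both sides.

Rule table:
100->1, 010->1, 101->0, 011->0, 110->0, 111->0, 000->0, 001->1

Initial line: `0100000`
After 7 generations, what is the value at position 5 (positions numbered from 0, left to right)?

generation 1: 0110001
generation 2: 0001010
generation 3: 1011010
generation 4: 0000010
generation 5: 1000110
generation 6: 0101000
generation 7: 0101101
position 5 holds 0

0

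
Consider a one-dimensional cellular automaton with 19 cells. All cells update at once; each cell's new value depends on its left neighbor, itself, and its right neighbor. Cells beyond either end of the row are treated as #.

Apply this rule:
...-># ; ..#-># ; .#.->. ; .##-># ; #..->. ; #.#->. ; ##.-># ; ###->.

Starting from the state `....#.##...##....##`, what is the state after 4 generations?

.####....##..###..#

.###..##.####.####.
.#.#.###.#..#.#..#.
.....#.#...#....#..
.####....##..###..#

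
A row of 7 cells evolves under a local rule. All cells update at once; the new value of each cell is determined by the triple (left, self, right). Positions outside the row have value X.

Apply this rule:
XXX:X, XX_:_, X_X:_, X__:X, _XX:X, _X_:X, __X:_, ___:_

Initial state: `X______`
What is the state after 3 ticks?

_X_X___

tick 1: _X_____
tick 2: _XX____
tick 3: _X_X___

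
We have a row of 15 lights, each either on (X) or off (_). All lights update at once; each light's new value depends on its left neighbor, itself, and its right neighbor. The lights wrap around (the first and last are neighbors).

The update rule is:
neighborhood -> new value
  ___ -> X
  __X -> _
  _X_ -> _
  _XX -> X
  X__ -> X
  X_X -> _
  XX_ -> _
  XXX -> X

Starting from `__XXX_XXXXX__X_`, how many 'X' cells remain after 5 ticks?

X_XX__XXXX_X__X
__X_X_XXX___X_X
X_____XX_XX____
_XXXX_X__X_XXX_
_XXX___X___XX_X
count of X: 7

7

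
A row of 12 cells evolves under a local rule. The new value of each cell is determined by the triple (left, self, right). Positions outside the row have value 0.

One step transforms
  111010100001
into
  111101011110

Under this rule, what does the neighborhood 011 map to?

At position 0 the neighborhood is 011; the next row has 1 there.

1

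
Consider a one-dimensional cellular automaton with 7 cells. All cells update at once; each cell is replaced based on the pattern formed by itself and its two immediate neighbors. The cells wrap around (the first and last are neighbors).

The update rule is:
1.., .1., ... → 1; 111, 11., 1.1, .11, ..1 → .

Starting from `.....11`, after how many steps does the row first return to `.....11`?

1111...
....11.
111...1
...11..
11...11
..11...
1...111
.11....
...1111
11.....
..1111.
1.....1
.1111..
.....11

14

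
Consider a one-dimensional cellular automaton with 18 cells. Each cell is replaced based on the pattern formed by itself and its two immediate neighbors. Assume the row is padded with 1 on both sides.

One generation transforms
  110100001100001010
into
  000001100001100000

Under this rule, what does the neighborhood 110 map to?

0

At position 1 the neighborhood is 110; the next row has 0 there.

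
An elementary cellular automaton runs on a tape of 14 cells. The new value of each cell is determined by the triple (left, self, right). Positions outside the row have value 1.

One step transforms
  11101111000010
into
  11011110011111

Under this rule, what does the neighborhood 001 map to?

1

At position 11 the neighborhood is 001; the next row has 1 there.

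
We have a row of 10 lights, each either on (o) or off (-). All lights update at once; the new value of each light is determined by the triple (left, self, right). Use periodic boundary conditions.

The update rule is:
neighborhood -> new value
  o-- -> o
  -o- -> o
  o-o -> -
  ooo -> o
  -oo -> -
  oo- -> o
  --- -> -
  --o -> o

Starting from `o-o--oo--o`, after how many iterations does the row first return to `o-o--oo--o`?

10

iteration 1: o-ooo-ooo-
iteration 2: o--oo--oo-
iteration 3: ooo-ooo-o-
iteration 4: -oo--oo-o-
iteration 5: o-ooo-o-oo
iteration 6: o--oo-o--o
iteration 7: ooo-o-ooo-
iteration 8: -oo-o--oo-
iteration 9: o-o-ooo-oo
iteration 10: o-o--oo--o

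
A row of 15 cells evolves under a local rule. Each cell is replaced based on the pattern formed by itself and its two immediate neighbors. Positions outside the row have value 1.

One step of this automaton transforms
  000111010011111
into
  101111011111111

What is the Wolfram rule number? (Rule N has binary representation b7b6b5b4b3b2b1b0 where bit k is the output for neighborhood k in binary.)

position 4: 111 → 1  (bit 7 = 1)
position 5: 110 → 1  (bit 6 = 1)
position 6: 101 → 0  (bit 5 = 0)
position 0: 100 → 1  (bit 4 = 1)
position 3: 011 → 1  (bit 3 = 1)
position 7: 010 → 1  (bit 2 = 1)
position 2: 001 → 1  (bit 1 = 1)
position 1: 000 → 0  (bit 0 = 0)
bits b7..b0 = 11011110 = 222

222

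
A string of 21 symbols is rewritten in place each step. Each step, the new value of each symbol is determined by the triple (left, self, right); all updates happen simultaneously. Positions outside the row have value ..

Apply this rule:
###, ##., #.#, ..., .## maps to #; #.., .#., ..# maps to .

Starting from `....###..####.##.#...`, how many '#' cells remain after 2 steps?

###.###..########..##
#######..########..##
count of #: 17

17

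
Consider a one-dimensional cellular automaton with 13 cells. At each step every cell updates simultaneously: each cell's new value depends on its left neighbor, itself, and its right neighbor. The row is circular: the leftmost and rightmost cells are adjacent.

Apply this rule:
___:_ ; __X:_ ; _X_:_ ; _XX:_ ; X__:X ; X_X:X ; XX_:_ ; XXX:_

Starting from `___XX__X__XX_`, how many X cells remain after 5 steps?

3

_____X__X___X
X_____X__X___
_X_____X__X__
__X_____X__X_
___X_____X__X
count of X: 3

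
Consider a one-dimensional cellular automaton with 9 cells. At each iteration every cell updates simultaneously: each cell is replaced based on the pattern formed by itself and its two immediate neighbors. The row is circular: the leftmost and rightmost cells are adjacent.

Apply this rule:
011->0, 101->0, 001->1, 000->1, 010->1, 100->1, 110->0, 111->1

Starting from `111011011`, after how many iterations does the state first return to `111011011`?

110000001
101111110
100111100
111011011

4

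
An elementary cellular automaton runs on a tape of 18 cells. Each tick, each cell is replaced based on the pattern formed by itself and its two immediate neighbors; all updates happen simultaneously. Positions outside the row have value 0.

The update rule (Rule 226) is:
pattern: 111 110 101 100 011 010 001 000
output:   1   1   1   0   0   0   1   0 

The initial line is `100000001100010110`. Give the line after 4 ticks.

000010100101010000

000000010100101010
000000101001010100
000001010010101000
000010100101010000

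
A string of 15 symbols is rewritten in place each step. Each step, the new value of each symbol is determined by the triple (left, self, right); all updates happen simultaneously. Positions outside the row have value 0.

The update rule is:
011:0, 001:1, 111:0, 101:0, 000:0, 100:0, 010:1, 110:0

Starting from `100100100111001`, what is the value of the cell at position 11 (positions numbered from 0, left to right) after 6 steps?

step 1: 101101101000011
step 2: 100000001000100
step 3: 100000011001100
step 4: 100000100010000
step 5: 100001100110000
step 6: 100010001000000
position 11 holds 0

0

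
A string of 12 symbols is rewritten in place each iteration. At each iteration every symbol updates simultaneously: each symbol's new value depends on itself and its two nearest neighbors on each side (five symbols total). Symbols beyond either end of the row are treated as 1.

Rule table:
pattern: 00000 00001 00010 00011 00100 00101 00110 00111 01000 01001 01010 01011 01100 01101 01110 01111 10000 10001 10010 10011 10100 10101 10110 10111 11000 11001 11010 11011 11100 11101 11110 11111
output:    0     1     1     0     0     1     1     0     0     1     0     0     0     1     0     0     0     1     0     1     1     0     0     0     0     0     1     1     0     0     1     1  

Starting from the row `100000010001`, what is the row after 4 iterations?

000001100100
000101000011
011101001000
100011100010

100011100010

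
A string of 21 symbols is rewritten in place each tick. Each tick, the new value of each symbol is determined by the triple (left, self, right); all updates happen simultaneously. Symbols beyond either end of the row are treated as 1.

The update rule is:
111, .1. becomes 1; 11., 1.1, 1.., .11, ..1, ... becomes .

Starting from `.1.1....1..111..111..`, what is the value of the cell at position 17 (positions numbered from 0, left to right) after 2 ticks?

1

.1.1....1...1....1...
.1.1....1...1....1...
position 17 holds 1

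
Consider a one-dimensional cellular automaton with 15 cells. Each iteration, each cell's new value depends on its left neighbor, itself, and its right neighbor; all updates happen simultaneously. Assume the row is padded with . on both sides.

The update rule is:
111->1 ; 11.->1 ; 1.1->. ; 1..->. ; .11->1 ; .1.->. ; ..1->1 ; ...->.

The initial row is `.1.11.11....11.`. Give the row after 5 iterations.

1..11.11...111.
..111.11..1111.
.1111.11.11111.
11111.11.11111.
11111.11.11111.

11111.11.11111.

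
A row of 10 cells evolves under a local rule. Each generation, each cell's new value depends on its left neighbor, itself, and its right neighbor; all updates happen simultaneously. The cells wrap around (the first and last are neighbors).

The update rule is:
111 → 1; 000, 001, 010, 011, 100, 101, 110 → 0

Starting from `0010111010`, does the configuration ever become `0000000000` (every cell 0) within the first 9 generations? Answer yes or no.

yes

generation 1: 0000010000
generation 2: 0000000000
all cells are 0 at generation 2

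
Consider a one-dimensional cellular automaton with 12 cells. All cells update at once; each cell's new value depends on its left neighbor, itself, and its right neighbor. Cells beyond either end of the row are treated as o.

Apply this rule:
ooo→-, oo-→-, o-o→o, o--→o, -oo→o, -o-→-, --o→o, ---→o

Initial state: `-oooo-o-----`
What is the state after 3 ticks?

oo---o-ooooo
--ooo-oo----
ooo--oo-oooo

ooo--oo-oooo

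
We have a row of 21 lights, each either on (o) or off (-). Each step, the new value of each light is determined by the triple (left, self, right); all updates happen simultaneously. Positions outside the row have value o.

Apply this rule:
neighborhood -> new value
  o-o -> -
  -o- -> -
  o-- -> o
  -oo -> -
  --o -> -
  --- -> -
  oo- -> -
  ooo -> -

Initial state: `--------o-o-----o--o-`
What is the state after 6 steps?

--o--o----------o----

o----------o-----o---
-o----------o-----o--
--o----------o-----o-
o--o----------o------
-o--o----------o-----
--o--o----------o----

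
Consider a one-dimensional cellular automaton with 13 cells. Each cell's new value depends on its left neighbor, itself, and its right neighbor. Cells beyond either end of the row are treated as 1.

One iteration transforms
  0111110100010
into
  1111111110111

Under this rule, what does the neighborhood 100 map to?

At position 8 the neighborhood is 100; the next row has 1 there.

1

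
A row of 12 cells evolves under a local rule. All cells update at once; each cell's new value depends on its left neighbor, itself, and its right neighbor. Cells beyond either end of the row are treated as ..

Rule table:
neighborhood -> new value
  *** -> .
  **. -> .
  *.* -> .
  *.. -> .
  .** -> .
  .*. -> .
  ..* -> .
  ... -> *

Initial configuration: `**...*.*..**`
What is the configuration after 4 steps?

...*........
**...*******
...*........  (repeats step 1; period 2)
step 4: **...*******

**...*******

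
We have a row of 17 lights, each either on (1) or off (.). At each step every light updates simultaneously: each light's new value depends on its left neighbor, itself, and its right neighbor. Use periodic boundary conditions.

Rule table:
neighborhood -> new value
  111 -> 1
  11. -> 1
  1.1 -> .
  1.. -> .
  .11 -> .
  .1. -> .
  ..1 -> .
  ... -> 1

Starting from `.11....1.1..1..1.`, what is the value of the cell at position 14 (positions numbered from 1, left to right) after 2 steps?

..1.11...........
1....1.1111111111
position 14 holds 1

1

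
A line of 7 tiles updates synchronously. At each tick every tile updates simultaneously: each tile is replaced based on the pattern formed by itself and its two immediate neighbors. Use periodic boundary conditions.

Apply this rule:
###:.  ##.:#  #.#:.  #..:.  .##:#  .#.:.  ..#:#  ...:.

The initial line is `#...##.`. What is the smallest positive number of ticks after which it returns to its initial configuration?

14

tick 1: ...###.
tick 2: ..##.#.
tick 3: .###...
tick 4: ##.#...
tick 5: ##....#
tick 6: .#...##
tick 7: ....###
tick 8: ...##.#
tick 9: ..###..
tick 10: .##.#..
tick 11: ###....
tick 12: #.#...#
tick 13: #....##
tick 14: #...##.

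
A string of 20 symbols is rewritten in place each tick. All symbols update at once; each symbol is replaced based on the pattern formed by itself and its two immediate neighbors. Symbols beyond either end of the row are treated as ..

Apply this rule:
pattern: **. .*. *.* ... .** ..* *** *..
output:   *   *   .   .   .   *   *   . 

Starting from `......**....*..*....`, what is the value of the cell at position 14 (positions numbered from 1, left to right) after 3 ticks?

.....*.*...**.**....
....**.*..*.*..*....
...*.*.*.**.*.**....
position 14 holds .

.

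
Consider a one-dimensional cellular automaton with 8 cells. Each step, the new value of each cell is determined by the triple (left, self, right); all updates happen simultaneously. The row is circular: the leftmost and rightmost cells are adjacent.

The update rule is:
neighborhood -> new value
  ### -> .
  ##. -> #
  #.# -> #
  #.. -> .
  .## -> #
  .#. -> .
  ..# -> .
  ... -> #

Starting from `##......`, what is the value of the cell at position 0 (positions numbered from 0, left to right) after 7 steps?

step 1: ##.####.
step 2: ####..##
step 3: ...#..#.
step 4: ##......  (repeats step 0; period 4)
step 7: ...#..#.
position 0 holds .

.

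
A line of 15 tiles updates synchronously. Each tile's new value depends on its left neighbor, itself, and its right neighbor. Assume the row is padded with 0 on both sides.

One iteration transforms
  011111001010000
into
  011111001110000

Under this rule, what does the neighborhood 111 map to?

1

At position 2 the neighborhood is 111; the next row has 1 there.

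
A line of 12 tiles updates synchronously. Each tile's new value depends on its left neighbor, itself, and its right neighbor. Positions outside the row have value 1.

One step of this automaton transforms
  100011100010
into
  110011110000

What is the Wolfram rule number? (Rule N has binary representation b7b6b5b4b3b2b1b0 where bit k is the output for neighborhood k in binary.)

position 5: 111 → 1  (bit 7 = 1)
position 0: 110 → 1  (bit 6 = 1)
position 11: 101 → 0  (bit 5 = 0)
position 1: 100 → 1  (bit 4 = 1)
position 4: 011 → 1  (bit 3 = 1)
position 10: 010 → 0  (bit 2 = 0)
position 3: 001 → 0  (bit 1 = 0)
position 2: 000 → 0  (bit 0 = 0)
bits b7..b0 = 11011000 = 216

216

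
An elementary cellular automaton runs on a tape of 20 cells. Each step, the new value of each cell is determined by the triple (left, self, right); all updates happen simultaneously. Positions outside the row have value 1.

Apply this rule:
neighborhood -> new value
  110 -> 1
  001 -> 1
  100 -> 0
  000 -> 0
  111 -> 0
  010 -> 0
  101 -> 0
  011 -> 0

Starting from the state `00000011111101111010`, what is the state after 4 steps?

00000100000100001000
00001000001000010001
00010000010000100010
00100000100001000100

00100000100001000100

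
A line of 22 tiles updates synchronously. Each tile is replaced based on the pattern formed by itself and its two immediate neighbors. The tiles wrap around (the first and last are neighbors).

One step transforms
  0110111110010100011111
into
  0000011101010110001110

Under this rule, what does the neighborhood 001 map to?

0

At position 10 the neighborhood is 001; the next row has 0 there.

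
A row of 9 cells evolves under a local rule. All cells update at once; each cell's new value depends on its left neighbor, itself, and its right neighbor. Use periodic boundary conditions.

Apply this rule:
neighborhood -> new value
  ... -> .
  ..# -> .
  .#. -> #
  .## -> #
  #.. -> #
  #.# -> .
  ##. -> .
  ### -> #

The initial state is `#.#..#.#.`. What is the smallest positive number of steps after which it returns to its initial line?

2

#.##.#.#.
#.#..#.#.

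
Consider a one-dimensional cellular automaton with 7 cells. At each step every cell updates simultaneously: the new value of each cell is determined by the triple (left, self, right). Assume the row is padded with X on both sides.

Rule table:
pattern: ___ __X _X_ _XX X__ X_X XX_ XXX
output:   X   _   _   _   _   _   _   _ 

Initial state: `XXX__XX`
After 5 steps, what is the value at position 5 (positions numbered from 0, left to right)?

_

step 1: _______
step 2: _XXXXX_
step 3: _______  (repeats step 1; period 2)
step 5: _______
position 5 holds _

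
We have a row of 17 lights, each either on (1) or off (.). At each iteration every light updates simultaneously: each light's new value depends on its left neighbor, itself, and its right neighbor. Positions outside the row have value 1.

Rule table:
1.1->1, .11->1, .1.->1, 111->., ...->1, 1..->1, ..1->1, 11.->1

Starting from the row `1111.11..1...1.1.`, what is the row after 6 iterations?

1111.............

...11111111111111
1111.............
...11111111111111  (repeats iteration 1; period 2)
iteration 6: 1111.............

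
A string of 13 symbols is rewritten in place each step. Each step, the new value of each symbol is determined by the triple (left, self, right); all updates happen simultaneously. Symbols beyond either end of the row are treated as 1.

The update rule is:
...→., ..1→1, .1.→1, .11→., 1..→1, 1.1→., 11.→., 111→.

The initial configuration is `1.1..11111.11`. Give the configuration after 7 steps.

..111........
11...1......1
..1.111....1.
111....1..11.
...1..1111...
1.1111....1.1
......1..11..

......1..11..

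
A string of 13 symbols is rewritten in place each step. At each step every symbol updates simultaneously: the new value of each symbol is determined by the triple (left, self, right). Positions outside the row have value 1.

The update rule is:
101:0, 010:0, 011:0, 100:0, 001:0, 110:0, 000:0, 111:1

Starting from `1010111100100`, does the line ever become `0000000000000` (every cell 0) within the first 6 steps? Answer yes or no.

yes

0000011000000
0000000000000
all cells are 0 at step 2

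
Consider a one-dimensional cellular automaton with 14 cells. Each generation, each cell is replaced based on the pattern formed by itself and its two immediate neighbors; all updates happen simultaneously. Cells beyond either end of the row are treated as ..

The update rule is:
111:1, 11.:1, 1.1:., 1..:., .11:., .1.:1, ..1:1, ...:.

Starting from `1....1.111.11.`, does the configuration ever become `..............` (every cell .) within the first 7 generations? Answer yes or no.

no

1...11..11..1.
1..1.1.1.1.11.
1.11.1.1.1..1.
1..1.1.1.1.11.  (repeats generation 2; period 2)
generation 7: 1.11.1.1.1..1.
generation 7 is 1.11.1.1.1..1., still not uniform .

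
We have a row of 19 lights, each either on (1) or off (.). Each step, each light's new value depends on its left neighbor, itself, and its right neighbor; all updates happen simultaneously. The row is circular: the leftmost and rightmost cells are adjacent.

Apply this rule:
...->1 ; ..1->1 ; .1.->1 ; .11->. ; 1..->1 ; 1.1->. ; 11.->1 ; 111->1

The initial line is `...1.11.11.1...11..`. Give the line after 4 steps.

111111111111..111..

1111..1..1.1111.111
1111111111..111..11
111111111111.1111.1
111111111111..111..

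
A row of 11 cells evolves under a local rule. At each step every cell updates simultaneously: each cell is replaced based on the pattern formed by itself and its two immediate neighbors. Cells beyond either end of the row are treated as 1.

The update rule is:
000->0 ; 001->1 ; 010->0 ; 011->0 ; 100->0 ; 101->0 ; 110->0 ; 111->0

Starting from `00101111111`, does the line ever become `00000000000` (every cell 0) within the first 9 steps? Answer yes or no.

step 1: 01000000000
step 2: 00000000001
step 3: 00000000010
step 4: 00000000100
step 5: 00000001001
step 6: 00000010010
step 7: 00000100100
step 8: 00001001001
step 9: 00010010010
step 9 is 00010010010, still not uniform 0

no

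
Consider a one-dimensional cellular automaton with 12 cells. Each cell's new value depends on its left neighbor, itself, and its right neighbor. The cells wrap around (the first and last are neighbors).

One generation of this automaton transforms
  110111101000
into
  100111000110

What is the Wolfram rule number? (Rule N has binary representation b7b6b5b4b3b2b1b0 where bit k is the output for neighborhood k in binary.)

153

position 4: 111 → 1  (bit 7 = 1)
position 1: 110 → 0  (bit 6 = 0)
position 2: 101 → 0  (bit 5 = 0)
position 9: 100 → 1  (bit 4 = 1)
position 0: 011 → 1  (bit 3 = 1)
position 8: 010 → 0  (bit 2 = 0)
position 11: 001 → 0  (bit 1 = 0)
position 10: 000 → 1  (bit 0 = 1)
bits b7..b0 = 10011001 = 153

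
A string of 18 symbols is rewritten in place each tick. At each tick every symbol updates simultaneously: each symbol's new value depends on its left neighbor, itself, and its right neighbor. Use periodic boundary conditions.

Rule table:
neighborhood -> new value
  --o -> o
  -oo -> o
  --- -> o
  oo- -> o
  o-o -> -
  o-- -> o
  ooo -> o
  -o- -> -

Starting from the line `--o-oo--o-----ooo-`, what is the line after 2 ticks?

oo--oooo-ooooooooo
oooooooo-ooooooooo

oooooooo-ooooooooo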